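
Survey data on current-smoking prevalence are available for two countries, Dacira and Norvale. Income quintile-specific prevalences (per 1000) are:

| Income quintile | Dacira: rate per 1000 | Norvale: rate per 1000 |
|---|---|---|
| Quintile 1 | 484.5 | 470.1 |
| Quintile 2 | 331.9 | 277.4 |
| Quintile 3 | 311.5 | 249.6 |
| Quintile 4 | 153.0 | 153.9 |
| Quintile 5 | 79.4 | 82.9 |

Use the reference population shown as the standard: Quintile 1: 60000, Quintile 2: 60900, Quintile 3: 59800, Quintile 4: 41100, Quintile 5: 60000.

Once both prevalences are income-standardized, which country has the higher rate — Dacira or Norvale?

Standard total = 281800; weights = 0.2129, 0.2161, 0.2122, 0.1458, 0.2129.
Dacira: 0.2129×484.5 + 0.2161×331.9 + 0.2122×311.5 + 0.1458×153.0 + 0.2129×79.4 = 280.2083 per 1000.
Norvale: 0.2129×470.1 + 0.2161×277.4 + 0.2122×249.6 + 0.1458×153.9 + 0.2129×82.9 = 253.1051 per 1000.

Dacira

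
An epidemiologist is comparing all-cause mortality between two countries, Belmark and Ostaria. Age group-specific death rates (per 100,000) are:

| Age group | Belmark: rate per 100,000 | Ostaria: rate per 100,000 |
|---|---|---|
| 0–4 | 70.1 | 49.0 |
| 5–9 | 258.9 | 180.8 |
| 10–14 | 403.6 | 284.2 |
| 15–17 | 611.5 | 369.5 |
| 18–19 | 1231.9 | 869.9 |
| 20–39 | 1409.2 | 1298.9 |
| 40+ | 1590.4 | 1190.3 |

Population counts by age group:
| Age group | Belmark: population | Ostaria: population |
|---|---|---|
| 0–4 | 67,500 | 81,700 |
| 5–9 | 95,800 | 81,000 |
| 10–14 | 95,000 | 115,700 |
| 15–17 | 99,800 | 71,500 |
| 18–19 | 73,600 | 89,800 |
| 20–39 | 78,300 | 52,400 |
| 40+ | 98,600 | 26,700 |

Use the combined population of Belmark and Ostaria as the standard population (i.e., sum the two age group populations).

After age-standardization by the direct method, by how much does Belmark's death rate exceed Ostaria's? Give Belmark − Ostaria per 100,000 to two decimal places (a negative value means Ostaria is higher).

183.85

Combined standard total = 1,127,400; weights = 0.1323, 0.1568, 0.1869, 0.1519, 0.1449, 0.1159, 0.1111.
Belmark: 0.1323×70.1 + 0.1568×258.9 + 0.1869×403.6 + 0.1519×611.5 + 0.1449×1231.9 + 0.1159×1409.2 + 0.1111×1590.4 = 736.8928 per 100,000.
Ostaria: 0.1323×49.0 + 0.1568×180.8 + 0.1869×284.2 + 0.1519×369.5 + 0.1449×869.9 + 0.1159×1298.9 + 0.1111×1190.3 = 553.0468 per 100,000.
Difference = 736.8928 − 553.0468 = 183.8459.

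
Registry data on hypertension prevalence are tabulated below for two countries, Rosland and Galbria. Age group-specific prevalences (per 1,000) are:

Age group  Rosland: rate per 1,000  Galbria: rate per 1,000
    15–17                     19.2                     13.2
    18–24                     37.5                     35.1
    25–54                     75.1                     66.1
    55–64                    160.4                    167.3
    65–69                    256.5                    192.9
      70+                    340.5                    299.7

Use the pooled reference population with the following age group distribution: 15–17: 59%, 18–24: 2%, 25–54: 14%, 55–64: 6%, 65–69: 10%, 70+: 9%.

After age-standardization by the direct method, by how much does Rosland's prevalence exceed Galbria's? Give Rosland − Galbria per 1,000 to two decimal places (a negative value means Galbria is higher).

Standard weights: 0.59, 0.02, 0.14, 0.06, 0.10, 0.09.
Rosland: 0.5900×19.2 + 0.0200×37.5 + 0.1400×75.1 + 0.0600×160.4 + 0.1000×256.5 + 0.0900×340.5 = 88.5110 per 1,000.
Galbria: 0.5900×13.2 + 0.0200×35.1 + 0.1400×66.1 + 0.0600×167.3 + 0.1000×192.9 + 0.0900×299.7 = 74.0450 per 1,000.
Difference = 88.5110 − 74.0450 = 14.4660.

14.47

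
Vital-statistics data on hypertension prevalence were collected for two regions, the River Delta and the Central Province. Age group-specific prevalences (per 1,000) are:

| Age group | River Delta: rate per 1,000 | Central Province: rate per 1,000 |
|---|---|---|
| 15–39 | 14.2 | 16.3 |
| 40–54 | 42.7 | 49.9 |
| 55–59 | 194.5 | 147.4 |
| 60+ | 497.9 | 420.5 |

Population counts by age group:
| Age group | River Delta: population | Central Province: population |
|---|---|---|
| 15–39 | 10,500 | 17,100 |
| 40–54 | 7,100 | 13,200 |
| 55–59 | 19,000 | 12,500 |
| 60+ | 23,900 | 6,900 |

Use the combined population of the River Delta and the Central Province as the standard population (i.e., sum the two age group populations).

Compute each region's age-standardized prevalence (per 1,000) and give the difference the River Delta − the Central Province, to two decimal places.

Combined standard total = 110,200; weights = 0.2505, 0.1842, 0.2858, 0.2795.
The River Delta: 0.2505×14.2 + 0.1842×42.7 + 0.2858×194.5 + 0.2795×497.9 = 206.1779 per 1,000.
The Central Province: 0.2505×16.3 + 0.1842×49.9 + 0.2858×147.4 + 0.2795×420.5 = 172.9342 per 1,000.
Difference = 206.1779 − 172.9342 = 33.2436.

33.24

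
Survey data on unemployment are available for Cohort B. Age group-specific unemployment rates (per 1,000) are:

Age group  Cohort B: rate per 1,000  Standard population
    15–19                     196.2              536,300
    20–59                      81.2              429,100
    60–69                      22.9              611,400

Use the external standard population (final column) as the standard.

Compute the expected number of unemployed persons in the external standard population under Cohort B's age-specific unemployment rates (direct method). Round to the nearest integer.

154066

Expected unemployed persons = Σ (standard pop × age-specific rate ÷ 1,000)
= 536,300×196.2/1,000 + 429,100×81.2/1,000 + 611,400×22.9/1,000
= 105222.06 + 34842.92 + 14001.06 = 154066.04.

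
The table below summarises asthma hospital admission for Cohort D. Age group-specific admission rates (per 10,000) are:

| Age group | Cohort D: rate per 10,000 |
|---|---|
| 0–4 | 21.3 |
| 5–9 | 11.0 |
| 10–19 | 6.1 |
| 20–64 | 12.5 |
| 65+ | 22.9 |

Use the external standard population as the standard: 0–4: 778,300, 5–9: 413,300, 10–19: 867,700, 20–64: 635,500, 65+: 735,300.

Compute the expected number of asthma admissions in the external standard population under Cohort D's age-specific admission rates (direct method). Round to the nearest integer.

5120

Expected asthma admissions = Σ (standard pop × age-specific rate ÷ 10,000)
= 778,300×21.3/10,000 + 413,300×11.0/10,000 + 867,700×6.1/10,000 + 635,500×12.5/10,000 + 735,300×22.9/10,000
= 1657.78 + 454.63 + 529.30 + 794.38 + 1683.84 = 5119.92.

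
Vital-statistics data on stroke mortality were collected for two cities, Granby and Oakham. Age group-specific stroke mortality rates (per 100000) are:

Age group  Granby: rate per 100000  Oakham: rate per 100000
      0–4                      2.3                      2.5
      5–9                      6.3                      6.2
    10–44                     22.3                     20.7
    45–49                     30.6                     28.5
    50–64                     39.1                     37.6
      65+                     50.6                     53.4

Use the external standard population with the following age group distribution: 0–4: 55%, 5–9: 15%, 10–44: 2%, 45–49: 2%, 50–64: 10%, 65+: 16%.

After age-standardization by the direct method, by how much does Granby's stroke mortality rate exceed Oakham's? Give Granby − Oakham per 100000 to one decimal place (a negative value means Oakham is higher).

Standard weights: 0.55, 0.15, 0.02, 0.02, 0.10, 0.16.
Granby: 0.5500×2.3 + 0.1500×6.3 + 0.0200×22.3 + 0.0200×30.6 + 0.1000×39.1 + 0.1600×50.6 = 15.2740 per 100000.
Oakham: 0.5500×2.5 + 0.1500×6.2 + 0.0200×20.7 + 0.0200×28.5 + 0.1000×37.6 + 0.1600×53.4 = 15.5930 per 100000.
Difference = 15.2740 − 15.5930 = -0.3190.

-0.3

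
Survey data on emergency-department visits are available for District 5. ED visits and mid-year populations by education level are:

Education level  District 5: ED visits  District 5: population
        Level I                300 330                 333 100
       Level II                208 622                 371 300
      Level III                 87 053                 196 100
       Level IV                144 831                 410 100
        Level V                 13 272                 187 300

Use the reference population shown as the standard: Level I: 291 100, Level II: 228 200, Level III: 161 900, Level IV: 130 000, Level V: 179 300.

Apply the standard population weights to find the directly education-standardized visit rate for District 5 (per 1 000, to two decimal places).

526.17

Education-specific rates per 1 000 for District 5: 901.621, 561.869, 443.921, 353.160, 70.860.
Standard total = 990 500; weights = 0.2939, 0.2304, 0.1635, 0.1312, 0.1810.
Standardized rate: 0.2939×901.621 + 0.2304×561.869 + 0.1635×443.921 + 0.1312×353.160 + 0.1810×70.860 = 526.1659 per 1 000.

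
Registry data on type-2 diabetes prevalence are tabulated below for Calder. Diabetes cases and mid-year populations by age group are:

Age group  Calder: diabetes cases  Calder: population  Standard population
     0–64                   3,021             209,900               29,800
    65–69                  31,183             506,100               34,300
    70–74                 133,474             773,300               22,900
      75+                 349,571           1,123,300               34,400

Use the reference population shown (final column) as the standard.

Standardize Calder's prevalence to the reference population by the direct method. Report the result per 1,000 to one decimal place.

141.7

Age-specific rates per 1,000 for Calder: 14.393, 61.614, 172.603, 311.200.
Standard total = 121,400; weights = 0.2455, 0.2825, 0.1886, 0.2834.
Standardized rate: 0.2455×14.393 + 0.2825×61.614 + 0.1886×172.603 + 0.2834×311.200 = 141.6817 per 1,000.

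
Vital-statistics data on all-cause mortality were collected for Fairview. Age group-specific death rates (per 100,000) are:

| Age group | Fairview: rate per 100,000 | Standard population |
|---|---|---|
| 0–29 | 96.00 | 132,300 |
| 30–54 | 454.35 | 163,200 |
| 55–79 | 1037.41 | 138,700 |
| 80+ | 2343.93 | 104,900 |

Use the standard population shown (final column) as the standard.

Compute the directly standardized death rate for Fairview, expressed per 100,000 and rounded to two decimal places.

884.10

Standard total = 539,100; weights = 0.2454, 0.3027, 0.2573, 0.1946.
Standardized rate: 0.2454×96.00 + 0.3027×454.35 + 0.2573×1037.41 + 0.1946×2343.93 = 884.0990 per 100,000.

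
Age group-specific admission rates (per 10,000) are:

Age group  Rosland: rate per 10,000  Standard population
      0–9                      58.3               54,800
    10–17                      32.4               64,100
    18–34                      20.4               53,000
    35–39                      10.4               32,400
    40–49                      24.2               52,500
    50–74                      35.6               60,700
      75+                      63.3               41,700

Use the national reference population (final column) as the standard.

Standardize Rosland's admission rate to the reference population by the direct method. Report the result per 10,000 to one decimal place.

Standard total = 359,200; weights = 0.1526, 0.1785, 0.1476, 0.0902, 0.1462, 0.1690, 0.1161.
Standardized rate: 0.1526×58.3 + 0.1785×32.4 + 0.1476×20.4 + 0.0902×10.4 + 0.1462×24.2 + 0.1690×35.6 + 0.1161×63.3 = 35.5258 per 10,000.

35.5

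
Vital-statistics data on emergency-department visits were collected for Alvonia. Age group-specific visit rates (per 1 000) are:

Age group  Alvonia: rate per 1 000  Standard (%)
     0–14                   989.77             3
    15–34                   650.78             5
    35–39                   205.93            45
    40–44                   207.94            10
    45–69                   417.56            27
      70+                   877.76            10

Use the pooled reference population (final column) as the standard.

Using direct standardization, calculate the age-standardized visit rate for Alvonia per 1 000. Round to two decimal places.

Standard weights: 0.03, 0.05, 0.45, 0.10, 0.27, 0.10.
Standardized rate: 0.0300×989.77 + 0.0500×650.78 + 0.4500×205.93 + 0.1000×207.94 + 0.2700×417.56 + 0.1000×877.76 = 376.2118 per 1 000.

376.21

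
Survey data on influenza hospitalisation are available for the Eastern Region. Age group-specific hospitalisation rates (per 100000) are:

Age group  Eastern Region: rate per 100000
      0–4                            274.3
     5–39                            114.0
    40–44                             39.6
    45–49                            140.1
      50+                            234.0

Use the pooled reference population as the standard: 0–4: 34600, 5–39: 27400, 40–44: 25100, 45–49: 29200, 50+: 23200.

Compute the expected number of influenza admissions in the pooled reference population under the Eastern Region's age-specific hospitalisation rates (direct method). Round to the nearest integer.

Expected influenza admissions = Σ (standard pop × age-specific rate ÷ 100000)
= 34600×274.3/100000 + 27400×114.0/100000 + 25100×39.6/100000 + 29200×140.1/100000 + 23200×234.0/100000
= 94.91 + 31.24 + 9.94 + 40.91 + 54.29 = 231.28.

231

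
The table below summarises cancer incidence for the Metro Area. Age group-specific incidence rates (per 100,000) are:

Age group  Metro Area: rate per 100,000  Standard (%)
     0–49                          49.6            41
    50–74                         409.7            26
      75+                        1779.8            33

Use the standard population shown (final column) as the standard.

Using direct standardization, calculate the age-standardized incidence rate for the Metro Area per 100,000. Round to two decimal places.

714.19

Standard weights: 0.41, 0.26, 0.33.
Standardized rate: 0.4100×49.6 + 0.2600×409.7 + 0.3300×1779.8 = 714.1920 per 100,000.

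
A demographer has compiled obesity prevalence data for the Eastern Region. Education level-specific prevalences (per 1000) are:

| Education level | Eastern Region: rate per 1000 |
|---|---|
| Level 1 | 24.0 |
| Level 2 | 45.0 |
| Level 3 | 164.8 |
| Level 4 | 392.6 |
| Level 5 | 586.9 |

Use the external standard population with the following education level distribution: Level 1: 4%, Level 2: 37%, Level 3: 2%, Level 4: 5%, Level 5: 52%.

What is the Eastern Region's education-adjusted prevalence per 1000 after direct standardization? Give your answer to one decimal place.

Standard weights: 0.04, 0.37, 0.02, 0.05, 0.52.
Standardized rate: 0.0400×24.0 + 0.3700×45.0 + 0.0200×164.8 + 0.0500×392.6 + 0.5200×586.9 = 345.7240 per 1000.

345.7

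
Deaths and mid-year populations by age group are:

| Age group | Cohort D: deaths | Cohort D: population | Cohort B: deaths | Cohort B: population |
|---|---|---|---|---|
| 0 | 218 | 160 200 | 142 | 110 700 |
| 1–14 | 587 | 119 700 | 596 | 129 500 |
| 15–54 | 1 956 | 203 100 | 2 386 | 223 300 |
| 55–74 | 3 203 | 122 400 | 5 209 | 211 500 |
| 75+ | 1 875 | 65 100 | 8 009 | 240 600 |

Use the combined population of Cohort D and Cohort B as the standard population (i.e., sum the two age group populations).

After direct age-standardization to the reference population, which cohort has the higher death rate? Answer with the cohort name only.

Age-specific rates per 1 000 for Cohort D: 1.361, 4.904, 9.631, 26.168, 28.802.
For Cohort B: 1.283, 4.602, 10.685, 24.629, 33.288.
Combined standard total = 1 586 100; weights = 0.1708, 0.1571, 0.2688, 0.2105, 0.1927.
Cohort D: 0.1708×1.361 + 0.1571×4.904 + 0.2688×9.631 + 0.2105×26.168 + 0.1927×28.802 = 14.6520 per 1 000.
Cohort B: 0.1708×1.283 + 0.1571×4.602 + 0.2688×10.685 + 0.2105×24.629 + 0.1927×33.288 = 15.4153 per 1 000.

Cohort B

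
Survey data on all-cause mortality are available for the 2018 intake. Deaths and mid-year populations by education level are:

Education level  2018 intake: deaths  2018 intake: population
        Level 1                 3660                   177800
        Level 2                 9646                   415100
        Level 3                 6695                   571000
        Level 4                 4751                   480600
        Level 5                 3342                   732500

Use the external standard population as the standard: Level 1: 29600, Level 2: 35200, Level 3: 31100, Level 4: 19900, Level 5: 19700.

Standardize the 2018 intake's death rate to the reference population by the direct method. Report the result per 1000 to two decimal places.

15.34

Education-specific rates per 1000 for the 2018 intake: 20.585, 23.238, 11.725, 9.886, 4.562.
Standard total = 135500; weights = 0.2185, 0.2598, 0.2295, 0.1469, 0.1454.
Standardized rate: 0.2185×20.585 + 0.2598×23.238 + 0.2295×11.725 + 0.1469×9.886 + 0.1454×4.562 = 15.3397 per 1000.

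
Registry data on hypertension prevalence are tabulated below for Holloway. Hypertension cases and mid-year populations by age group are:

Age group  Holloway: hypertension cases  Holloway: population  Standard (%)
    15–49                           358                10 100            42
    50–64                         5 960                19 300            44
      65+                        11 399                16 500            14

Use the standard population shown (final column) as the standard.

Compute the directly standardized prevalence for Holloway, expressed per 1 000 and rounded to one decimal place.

Age-specific rates per 1 000 for Holloway: 35.446, 308.808, 690.848.
Standard weights: 0.42, 0.44, 0.14.
Standardized rate: 0.4200×35.446 + 0.4400×308.808 + 0.1400×690.848 = 247.4816 per 1 000.

247.5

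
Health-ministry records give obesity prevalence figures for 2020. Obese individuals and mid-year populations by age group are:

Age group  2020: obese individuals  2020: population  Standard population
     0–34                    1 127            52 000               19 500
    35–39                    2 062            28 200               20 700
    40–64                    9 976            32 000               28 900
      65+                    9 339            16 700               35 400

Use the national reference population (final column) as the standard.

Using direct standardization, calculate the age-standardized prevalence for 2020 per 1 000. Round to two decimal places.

294.18

Age-specific rates per 1 000 for 2020: 21.673, 73.121, 311.750, 559.222.
Standard total = 104 500; weights = 0.1866, 0.1981, 0.2766, 0.3388.
Standardized rate: 0.1866×21.673 + 0.1981×73.121 + 0.2766×311.750 + 0.3388×559.222 = 294.1841 per 1 000.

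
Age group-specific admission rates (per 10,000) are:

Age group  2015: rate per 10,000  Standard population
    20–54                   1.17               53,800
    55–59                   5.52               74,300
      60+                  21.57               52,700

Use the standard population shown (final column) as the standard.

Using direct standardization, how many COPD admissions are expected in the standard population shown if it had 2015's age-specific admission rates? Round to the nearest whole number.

161

Expected COPD admissions = Σ (standard pop × age-specific rate ÷ 10,000)
= 53,800×1.17/10,000 + 74,300×5.52/10,000 + 52,700×21.57/10,000
= 6.29 + 41.01 + 113.67 = 160.98.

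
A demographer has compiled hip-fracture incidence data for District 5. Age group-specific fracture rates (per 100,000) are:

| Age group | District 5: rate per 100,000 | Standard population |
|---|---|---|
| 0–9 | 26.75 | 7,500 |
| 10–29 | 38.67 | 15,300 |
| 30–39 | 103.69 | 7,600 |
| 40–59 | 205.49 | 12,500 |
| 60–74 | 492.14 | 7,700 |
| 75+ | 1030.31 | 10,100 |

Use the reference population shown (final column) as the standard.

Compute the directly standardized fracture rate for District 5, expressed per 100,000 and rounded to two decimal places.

302.22

Standard total = 60,700; weights = 0.1236, 0.2521, 0.1252, 0.2059, 0.1269, 0.1664.
Standardized rate: 0.1236×26.75 + 0.2521×38.67 + 0.1252×103.69 + 0.2059×205.49 + 0.1269×492.14 + 0.1664×1030.31 = 302.2167 per 100,000.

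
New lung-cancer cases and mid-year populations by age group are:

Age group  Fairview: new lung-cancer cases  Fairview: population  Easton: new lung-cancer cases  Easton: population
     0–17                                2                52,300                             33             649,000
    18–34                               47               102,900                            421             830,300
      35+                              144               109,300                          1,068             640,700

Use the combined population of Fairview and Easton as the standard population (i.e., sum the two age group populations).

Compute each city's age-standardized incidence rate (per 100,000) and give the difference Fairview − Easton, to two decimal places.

-13.33

Age-specific rates per 100,000 for Fairview: 3.82, 45.68, 131.75.
For Easton: 5.08, 50.70, 166.69.
Combined standard total = 2,384,500; weights = 0.2941, 0.3914, 0.3145.
Fairview: 0.2941×3.82 + 0.3914×45.68 + 0.3145×131.75 = 60.4390 per 100,000.
Easton: 0.2941×5.08 + 0.3914×50.70 + 0.3145×166.69 = 73.7693 per 100,000.
Difference = 60.4390 − 73.7693 = -13.3303.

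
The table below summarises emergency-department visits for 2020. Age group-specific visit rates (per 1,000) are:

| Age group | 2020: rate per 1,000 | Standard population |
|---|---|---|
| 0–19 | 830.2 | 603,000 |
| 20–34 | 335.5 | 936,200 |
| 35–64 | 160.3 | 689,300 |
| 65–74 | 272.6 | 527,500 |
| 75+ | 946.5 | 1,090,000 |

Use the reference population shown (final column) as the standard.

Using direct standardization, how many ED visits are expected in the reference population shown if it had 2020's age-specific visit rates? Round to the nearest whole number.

2100682

Expected ED visits = Σ (standard pop × age-specific rate ÷ 1,000)
= 603,000×830.2/1,000 + 936,200×335.5/1,000 + 689,300×160.3/1,000 + 527,500×272.6/1,000 + 1,090,000×946.5/1,000
= 500610.60 + 314095.10 + 110494.79 + 143796.50 + 1031685.00 = 2100681.99.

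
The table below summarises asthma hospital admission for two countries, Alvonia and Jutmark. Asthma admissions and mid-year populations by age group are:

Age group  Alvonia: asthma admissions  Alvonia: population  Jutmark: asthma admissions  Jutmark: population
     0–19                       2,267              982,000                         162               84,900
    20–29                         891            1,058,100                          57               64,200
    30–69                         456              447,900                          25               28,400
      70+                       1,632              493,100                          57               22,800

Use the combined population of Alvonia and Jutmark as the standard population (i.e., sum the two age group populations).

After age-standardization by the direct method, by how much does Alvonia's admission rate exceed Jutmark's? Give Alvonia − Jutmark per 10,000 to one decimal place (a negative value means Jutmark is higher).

2.7

Age-specific rates per 10,000 for Alvonia: 23.09, 8.42, 10.18, 33.10.
For Jutmark: 19.08, 8.88, 8.80, 25.00.
Combined standard total = 3,181,400; weights = 0.3354, 0.3528, 0.1497, 0.1622.
Alvonia: 0.3354×23.09 + 0.3528×8.42 + 0.1497×10.18 + 0.1622×33.10 = 17.6037 per 10,000.
Jutmark: 0.3354×19.08 + 0.3528×8.88 + 0.1497×8.80 + 0.1622×25.00 = 14.9030 per 10,000.
Difference = 17.6037 − 14.9030 = 2.7007.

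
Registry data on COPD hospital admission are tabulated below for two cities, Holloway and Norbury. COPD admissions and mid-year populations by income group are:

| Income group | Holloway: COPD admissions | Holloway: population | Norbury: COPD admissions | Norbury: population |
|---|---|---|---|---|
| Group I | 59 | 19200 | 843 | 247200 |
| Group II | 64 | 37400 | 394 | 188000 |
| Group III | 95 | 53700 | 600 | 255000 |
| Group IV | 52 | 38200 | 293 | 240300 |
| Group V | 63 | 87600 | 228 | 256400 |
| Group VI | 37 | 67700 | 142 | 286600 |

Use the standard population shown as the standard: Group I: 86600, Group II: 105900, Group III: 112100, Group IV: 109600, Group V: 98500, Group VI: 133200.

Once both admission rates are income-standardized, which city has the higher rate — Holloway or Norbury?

Norbury

Income-specific rates per 10000 for Holloway: 30.73, 17.11, 17.69, 13.61, 7.19, 5.47.
For Norbury: 34.10, 20.96, 23.53, 12.19, 8.89, 4.95.
Standard total = 645900; weights = 0.1341, 0.1640, 0.1736, 0.1697, 0.1525, 0.2062.
Holloway: 0.1341×30.73 + 0.1640×17.11 + 0.1736×17.69 + 0.1697×13.61 + 0.1525×7.19 + 0.2062×5.47 = 14.5298 per 10000.
Norbury: 0.1341×34.10 + 0.1640×20.96 + 0.1736×23.53 + 0.1697×12.19 + 0.1525×8.89 + 0.2062×4.95 = 16.5389 per 10000.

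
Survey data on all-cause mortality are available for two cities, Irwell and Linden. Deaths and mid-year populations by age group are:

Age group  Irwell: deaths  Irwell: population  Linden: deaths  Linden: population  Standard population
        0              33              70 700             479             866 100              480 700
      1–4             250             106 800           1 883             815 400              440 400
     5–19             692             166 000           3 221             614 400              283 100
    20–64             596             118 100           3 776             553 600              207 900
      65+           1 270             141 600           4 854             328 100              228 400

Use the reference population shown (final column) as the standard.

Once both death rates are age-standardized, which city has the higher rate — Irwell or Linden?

Linden

Age-specific rates per 1 000 for Irwell: 0.467, 2.341, 4.169, 5.047, 8.969.
For Linden: 0.553, 2.309, 5.243, 6.821, 14.794.
Standard total = 1 640 500; weights = 0.2930, 0.2685, 0.1726, 0.1267, 0.1392.
Irwell: 0.2930×0.467 + 0.2685×2.341 + 0.1726×4.169 + 0.1267×5.047 + 0.1392×8.969 = 3.3728 per 1 000.
Linden: 0.2930×0.553 + 0.2685×2.309 + 0.1726×5.243 + 0.1267×6.821 + 0.1392×14.794 = 4.6108 per 1 000.
The crude rates (4.71 vs 4.47) would put Irwell higher, but that reflects its age composition; once standardized to a common age structure, Linden has the higher underlying rate.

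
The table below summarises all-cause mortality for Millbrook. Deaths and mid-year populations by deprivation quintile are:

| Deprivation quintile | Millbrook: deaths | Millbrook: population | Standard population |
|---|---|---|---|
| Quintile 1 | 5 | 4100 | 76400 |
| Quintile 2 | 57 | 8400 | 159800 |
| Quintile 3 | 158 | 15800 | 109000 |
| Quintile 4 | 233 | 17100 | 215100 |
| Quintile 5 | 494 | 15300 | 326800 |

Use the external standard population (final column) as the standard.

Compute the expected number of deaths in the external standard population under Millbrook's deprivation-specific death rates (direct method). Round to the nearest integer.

Deprivation-specific rates per 1000 for Millbrook: 1.220, 6.786, 10.000, 13.626, 32.288.
Expected deaths = Σ (standard pop × deprivation-specific rate ÷ 1000)
= 76400×1.220/1000 + 159800×6.786/1000 + 109000×10.000/1000 + 215100×13.626/1000 + 326800×32.288/1000
= 93.17 + 1084.36 + 1090.00 + 2930.89 + 10551.58 = 15750.00.

15750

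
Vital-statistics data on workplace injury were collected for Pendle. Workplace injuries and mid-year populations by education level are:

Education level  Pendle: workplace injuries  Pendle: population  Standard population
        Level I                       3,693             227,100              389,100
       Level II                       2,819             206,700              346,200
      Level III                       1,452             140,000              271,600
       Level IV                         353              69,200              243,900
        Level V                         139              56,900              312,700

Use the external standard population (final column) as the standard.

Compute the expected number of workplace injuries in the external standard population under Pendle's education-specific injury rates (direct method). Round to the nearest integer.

15874

Education-specific rates per 10,000 for Pendle: 162.62, 136.38, 103.71, 51.01, 24.43.
Expected workplace injuries = Σ (standard pop × education-specific rate ÷ 10,000)
= 389,100×162.62/10,000 + 346,200×136.38/10,000 + 271,600×103.71/10,000 + 243,900×51.01/10,000 + 312,700×24.43/10,000
= 6327.37 + 4721.52 + 2816.88 + 1244.17 + 763.89 = 15873.83.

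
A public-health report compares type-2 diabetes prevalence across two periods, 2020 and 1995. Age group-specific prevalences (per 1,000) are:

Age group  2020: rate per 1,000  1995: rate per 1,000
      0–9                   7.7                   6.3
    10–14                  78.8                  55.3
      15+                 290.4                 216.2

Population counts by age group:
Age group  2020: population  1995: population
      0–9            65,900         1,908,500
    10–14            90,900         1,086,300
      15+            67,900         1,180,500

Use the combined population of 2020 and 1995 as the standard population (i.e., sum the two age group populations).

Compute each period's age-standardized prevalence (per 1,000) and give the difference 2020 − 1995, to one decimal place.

Combined standard total = 4,400,000; weights = 0.4487, 0.2675, 0.2837.
2020: 0.4487×7.7 + 0.2675×78.8 + 0.2837×290.4 = 106.9322 per 1,000.
1995: 0.4487×6.3 + 0.2675×55.3 + 0.2837×216.2 = 78.9641 per 1,000.
Difference = 106.9322 − 78.9641 = 27.9681.

28.0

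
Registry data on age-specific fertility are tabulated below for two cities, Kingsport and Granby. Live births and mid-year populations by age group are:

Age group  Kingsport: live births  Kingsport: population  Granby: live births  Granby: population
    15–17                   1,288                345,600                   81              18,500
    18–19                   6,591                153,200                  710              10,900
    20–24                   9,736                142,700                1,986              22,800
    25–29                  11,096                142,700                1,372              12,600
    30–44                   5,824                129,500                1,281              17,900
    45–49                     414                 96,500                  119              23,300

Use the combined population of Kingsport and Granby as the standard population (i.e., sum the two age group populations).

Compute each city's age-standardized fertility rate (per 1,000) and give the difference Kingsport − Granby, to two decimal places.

Age-specific rates per 1,000 for Kingsport: 3.727, 43.022, 68.227, 77.758, 44.973, 4.290.
For Granby: 4.378, 65.138, 87.105, 108.889, 71.564, 5.107.
Combined standard total = 1,116,200; weights = 0.3262, 0.1470, 0.1483, 0.1391, 0.1321, 0.1073.
Kingsport: 0.3262×3.727 + 0.1470×43.022 + 0.1483×68.227 + 0.1391×77.758 + 0.1321×44.973 + 0.1073×4.290 = 34.8747 per 1,000.
Granby: 0.3262×4.378 + 0.1470×65.138 + 0.1483×87.105 + 0.1391×108.889 + 0.1321×71.564 + 0.1073×5.107 = 49.0683 per 1,000.
Difference = 34.8747 − 49.0683 = -14.1936.

-14.19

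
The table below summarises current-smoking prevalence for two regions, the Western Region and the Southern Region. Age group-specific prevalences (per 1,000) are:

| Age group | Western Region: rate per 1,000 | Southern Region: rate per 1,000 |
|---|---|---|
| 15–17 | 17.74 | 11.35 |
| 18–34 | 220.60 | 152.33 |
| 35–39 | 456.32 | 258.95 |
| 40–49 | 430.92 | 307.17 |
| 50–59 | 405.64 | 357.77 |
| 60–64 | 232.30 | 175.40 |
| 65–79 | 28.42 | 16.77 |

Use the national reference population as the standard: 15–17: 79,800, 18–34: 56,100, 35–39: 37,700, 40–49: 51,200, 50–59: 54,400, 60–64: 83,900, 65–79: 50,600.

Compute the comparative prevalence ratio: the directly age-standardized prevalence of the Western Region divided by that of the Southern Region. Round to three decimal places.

Standard total = 413,700; weights = 0.1929, 0.1356, 0.0911, 0.1238, 0.1315, 0.2028, 0.1223.
The Western Region: 0.1929×17.74 + 0.1356×220.60 + 0.0911×456.32 + 0.1238×430.92 + 0.1315×405.64 + 0.2028×232.30 + 0.1223×28.42 = 232.1792 per 1,000.
The Southern Region: 0.1929×11.35 + 0.1356×152.33 + 0.0911×258.95 + 0.1238×307.17 + 0.1315×357.77 + 0.2028×175.40 + 0.1223×16.77 = 169.1280 per 1,000.
Ratio = 232.1792 ÷ 169.1280 = 1.37280.

1.373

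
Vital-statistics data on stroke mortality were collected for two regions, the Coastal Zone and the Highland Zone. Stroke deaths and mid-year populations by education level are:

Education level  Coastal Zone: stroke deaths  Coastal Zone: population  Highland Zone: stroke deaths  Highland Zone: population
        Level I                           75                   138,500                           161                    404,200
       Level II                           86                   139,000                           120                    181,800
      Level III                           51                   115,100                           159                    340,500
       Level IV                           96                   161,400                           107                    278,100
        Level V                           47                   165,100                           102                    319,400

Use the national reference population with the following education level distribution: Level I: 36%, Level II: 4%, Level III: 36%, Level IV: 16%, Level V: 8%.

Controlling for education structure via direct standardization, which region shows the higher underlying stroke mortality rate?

Coastal Zone

Education-specific rates per 100,000 for the Coastal Zone: 54.15, 61.87, 44.31, 59.48, 28.47.
For the Highland Zone: 39.83, 66.01, 46.70, 38.48, 31.93.
Standard weights: 0.36, 0.04, 0.36, 0.16, 0.08.
The Coastal Zone: 0.3600×54.15 + 0.0400×61.87 + 0.3600×44.31 + 0.1600×59.48 + 0.0800×28.47 = 49.7149 per 100,000.
The Highland Zone: 0.3600×39.83 + 0.0400×66.01 + 0.3600×46.70 + 0.1600×38.48 + 0.0800×31.93 = 42.5011 per 100,000.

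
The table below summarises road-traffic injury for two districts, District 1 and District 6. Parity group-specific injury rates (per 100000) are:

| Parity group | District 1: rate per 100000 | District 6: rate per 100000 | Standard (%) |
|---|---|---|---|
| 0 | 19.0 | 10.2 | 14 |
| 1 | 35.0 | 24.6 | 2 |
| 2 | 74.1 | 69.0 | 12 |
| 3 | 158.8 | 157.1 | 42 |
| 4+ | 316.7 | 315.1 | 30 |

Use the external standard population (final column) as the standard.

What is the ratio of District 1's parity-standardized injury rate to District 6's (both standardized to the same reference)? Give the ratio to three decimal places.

1.019

Standard weights: 0.14, 0.02, 0.12, 0.42, 0.30.
District 1: 0.1400×19.0 + 0.0200×35.0 + 0.1200×74.1 + 0.4200×158.8 + 0.3000×316.7 = 173.9580 per 100000.
District 6: 0.1400×10.2 + 0.0200×24.6 + 0.1200×69.0 + 0.4200×157.1 + 0.3000×315.1 = 170.7120 per 100000.
Ratio = 173.9580 ÷ 170.7120 = 1.01901.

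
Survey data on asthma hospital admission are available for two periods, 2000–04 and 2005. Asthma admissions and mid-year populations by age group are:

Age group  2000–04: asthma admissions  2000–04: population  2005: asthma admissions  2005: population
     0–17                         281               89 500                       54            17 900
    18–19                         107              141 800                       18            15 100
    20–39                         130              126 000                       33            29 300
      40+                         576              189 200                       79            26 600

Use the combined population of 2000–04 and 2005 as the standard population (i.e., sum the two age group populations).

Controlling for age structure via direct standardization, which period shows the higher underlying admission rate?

Age-specific rates per 10 000 for 2000–04: 31.40, 7.55, 10.32, 30.44.
For 2005: 30.17, 11.92, 11.26, 29.70.
Combined standard total = 635 400; weights = 0.1690, 0.2469, 0.2444, 0.3396.
2000–04: 0.1690×31.40 + 0.2469×7.55 + 0.2444×10.32 + 0.3396×30.44 = 20.0316 per 10 000.
2005: 0.1690×30.17 + 0.2469×11.92 + 0.2444×11.26 + 0.3396×29.70 = 20.8822 per 10 000.

2005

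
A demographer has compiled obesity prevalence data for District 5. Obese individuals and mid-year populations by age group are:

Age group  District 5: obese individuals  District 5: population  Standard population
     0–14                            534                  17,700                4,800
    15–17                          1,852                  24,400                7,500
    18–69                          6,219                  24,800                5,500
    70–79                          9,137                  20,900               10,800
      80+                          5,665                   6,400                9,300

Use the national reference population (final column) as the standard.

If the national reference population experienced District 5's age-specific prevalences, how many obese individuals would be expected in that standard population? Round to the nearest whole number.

Age-specific rates per 1,000 for District 5: 30.169, 75.902, 250.766, 437.177, 885.156.
Expected obese individuals = Σ (standard pop × age-specific rate ÷ 1,000)
= 4,800×30.169/1,000 + 7,500×75.902/1,000 + 5,500×250.766/1,000 + 10,800×437.177/1,000 + 9,300×885.156/1,000
= 144.81 + 569.26 + 1379.21 + 4721.51 + 8231.95 = 15046.75.

15047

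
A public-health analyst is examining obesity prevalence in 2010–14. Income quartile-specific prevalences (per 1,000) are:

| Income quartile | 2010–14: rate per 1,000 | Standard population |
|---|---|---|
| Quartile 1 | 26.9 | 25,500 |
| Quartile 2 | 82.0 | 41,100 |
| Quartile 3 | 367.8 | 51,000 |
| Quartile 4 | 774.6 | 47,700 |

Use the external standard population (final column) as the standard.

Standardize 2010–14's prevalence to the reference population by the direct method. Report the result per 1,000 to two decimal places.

Standard total = 165,300; weights = 0.1543, 0.2486, 0.3085, 0.2886.
Standardized rate: 0.1543×26.9 + 0.2486×82.0 + 0.3085×367.8 + 0.2886×774.6 = 361.5388 per 1,000.

361.54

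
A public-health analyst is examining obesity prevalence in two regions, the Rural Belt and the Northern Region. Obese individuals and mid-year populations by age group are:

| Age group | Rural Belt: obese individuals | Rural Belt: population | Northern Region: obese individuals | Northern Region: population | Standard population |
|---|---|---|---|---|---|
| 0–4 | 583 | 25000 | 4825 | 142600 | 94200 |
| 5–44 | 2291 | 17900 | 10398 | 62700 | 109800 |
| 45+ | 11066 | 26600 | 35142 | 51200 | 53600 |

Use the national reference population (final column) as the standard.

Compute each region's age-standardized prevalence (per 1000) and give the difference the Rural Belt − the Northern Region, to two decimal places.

Age-specific rates per 1000 for the Rural Belt: 23.320, 127.989, 416.015.
For the Northern Region: 33.836, 165.837, 686.367.
Standard total = 257600; weights = 0.3657, 0.4262, 0.2081.
The Rural Belt: 0.3657×23.320 + 0.4262×127.989 + 0.2081×416.015 = 149.6441 per 1000.
The Northern Region: 0.3657×33.836 + 0.4262×165.837 + 0.2081×686.367 = 225.8756 per 1000.
Difference = 149.6441 − 225.8756 = -76.2315.

-76.23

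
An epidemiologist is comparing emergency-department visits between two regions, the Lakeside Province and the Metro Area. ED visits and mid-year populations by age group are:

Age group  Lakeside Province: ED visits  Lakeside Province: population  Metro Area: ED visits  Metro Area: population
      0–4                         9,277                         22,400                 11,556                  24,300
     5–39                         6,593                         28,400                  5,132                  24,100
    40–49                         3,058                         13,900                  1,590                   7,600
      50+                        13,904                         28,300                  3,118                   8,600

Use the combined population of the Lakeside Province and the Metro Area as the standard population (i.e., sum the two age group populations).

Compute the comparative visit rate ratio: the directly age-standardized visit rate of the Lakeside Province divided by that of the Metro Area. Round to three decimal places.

1.061

Age-specific rates per 1,000 for the Lakeside Province: 414.152, 232.148, 220.000, 491.307.
For the Metro Area: 475.556, 212.946, 209.211, 362.558.
Combined standard total = 157,600; weights = 0.2963, 0.3331, 0.1364, 0.2341.
The Lakeside Province: 0.2963×414.152 + 0.3331×232.148 + 0.1364×220.000 + 0.2341×491.307 = 345.1009 per 1,000.
The Metro Area: 0.2963×475.556 + 0.3331×212.946 + 0.1364×209.211 + 0.2341×362.558 = 325.2826 per 1,000.
Ratio = 345.1009 ÷ 325.2826 = 1.06093.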